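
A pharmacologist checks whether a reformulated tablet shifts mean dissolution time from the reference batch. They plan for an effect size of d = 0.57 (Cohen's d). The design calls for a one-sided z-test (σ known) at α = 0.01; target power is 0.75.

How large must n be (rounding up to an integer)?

Set Φ(δ − 2.326) = 0.75; then δ − 2.326 = Φ⁻¹(0.75) = 0.674, giving δ = 3.001.
δ = d·√n ⇒ n = (δ/d)² = (3.001 / 0.57)² = 27.72.
Round up to the next whole unit.

n = 28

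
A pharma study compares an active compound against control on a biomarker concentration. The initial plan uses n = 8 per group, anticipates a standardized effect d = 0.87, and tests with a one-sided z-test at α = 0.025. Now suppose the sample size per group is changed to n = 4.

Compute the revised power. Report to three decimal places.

With n = 4 per group: δ = d·√(n/2) = 0.87 × √(4/2) = 1.2304. Critical value z_{0.025} = 1.960.
Revised power = P(Z > 1.960 − δ) = Φ(-0.730) = 0.2328.

Power ≈ 0.233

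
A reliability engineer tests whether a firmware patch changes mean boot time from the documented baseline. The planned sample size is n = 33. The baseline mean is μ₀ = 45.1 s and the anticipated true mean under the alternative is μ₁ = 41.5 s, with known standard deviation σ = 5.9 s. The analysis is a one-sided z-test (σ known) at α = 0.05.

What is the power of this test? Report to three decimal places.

Power ≈ 0.969

Standardized effect: d = |μ₁ − μ₀| / σ = |41.5 − 45.1| / 5.9 = 0.6102
Noncentrality parameter: δ = d·√n = 0.6102 × √33 = 3.5052
Critical value for a one-sided test at α = 0.05: z_α = 1.645.
Power = P(Z > 1.645 − δ) = Φ(1.860) = 0.9686.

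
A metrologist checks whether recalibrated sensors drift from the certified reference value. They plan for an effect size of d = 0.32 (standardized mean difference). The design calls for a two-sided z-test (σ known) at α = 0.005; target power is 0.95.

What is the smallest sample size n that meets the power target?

n = 194

For power 0.95 need Φ(δ − z_{0.0025}) = 0.95, so δ = z_{0.0025} + z_{0.05} = 2.807 + 1.645 = 4.452.
(For δ > 0 the lower-tail rejection region contributes negligibly to power, so the one-term inversion is standard.)
δ = d·√n ⇒ n = (δ/d)² = (4.452 / 0.32)² = 193.55.
Rounding up, n = 194.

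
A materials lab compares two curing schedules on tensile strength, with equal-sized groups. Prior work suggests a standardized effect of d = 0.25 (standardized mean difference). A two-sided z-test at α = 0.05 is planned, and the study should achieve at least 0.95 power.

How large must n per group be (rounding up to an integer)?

n = 416 per group

For power 0.95 need Φ(δ − z_{0.025}) = 0.95, so δ = z_{0.025} + z_{0.05} = 1.960 + 1.645 = 3.605.
(For δ > 0 the lower-tail rejection region contributes negligibly to power, so the one-term inversion is standard.)
δ = d·√(n/2) ⇒ n = 2(δ/d)² = 2 × (3.605 / 0.25)² = 415.83.
Rounding up, n = 416 per group.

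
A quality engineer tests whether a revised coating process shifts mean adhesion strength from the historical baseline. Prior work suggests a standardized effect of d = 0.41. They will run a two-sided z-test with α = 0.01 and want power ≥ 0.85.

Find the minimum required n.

n = 78

Set Φ(δ − 2.576) = 0.85; then δ − 2.576 = Φ⁻¹(0.85) = 1.036, giving δ = 3.612.
(The Φ(−δ − z_{α/2}) term is vanishingly small for δ > 0 and is dropped in the standard sample-size formula.)
δ = d·√n ⇒ n = (δ/d)² = (3.612 / 0.41)² = 77.62.
Round up to the next whole unit.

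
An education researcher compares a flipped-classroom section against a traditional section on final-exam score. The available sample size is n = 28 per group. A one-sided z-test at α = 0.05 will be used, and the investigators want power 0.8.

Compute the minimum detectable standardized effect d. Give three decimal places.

d ≈ 0.665

Need Φ(δ − 1.645) = 0.8, so δ = 1.645 + 0.842 = 2.486.
δ = d·√(n/2) ⇒ d = δ/√(n/2) = 2.486/√(28/2) = 0.6645.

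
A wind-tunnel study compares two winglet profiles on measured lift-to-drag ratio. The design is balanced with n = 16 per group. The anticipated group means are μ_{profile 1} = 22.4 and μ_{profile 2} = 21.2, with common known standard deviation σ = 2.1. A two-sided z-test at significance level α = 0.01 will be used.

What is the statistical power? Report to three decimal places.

Standardized effect: d = |μ_{profile 1} − μ_{profile 2}| / σ = |22.4 − 21.2| / 2.1 = 0.5714
Noncentrality parameter: λ = d·√(n/2) = 0.5714 × √(16/2) = 1.6162
Critical value for a two-sided test at α = 0.01: z_{α/2} = 2.576.
Power = Φ(λ − 2.576) + Φ(−λ − 2.576) = Φ(-0.960) + Φ(-4.192) = 0.1686 + 0.0000 = 0.1686.

Power ≈ 0.169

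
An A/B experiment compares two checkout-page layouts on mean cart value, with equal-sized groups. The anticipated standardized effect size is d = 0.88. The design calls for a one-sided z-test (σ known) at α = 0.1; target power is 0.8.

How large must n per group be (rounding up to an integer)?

n = 12 per group

For power 0.8 need Φ(δ − z_{0.1}) = 0.8, so δ = z_{0.1} + z_{0.20} = 1.282 + 0.842 = 2.123.
δ = d·√(n/2) ⇒ n = 2(δ/d)² = 2 × (2.123 / 0.88)² = 11.64.
Round up to the next whole unit.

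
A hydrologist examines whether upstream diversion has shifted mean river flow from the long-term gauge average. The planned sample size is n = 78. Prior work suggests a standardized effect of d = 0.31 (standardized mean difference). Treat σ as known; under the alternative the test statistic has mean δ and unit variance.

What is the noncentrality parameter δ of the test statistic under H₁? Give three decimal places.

δ = d·√n = 0.31 × √78 = 2.7378

δ ≈ 2.738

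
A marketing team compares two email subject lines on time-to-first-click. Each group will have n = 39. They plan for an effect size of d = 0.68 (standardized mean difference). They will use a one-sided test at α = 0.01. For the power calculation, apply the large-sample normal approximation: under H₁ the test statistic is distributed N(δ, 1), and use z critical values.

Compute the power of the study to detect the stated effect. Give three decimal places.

Noncentrality parameter: δ = d·√(n/2) = 0.68 × √(39/2) = 3.0028
Critical value for a one-sided test at α = 0.01: z_α = 2.326.
Power = Φ(δ − 2.326) = Φ(0.676) = 0.7506.

Power ≈ 0.751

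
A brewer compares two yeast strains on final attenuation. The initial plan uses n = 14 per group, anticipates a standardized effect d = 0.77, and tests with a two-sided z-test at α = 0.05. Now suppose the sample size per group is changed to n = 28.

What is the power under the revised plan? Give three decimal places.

With n = 28 per group: δ = d·√(n/2) = 0.77 × √(28/2) = 2.8811. Critical value z_{0.025} = 1.960.
Revised power = Φ(δ − 1.960) + Φ(−δ − 1.960) = Φ(0.921) + Φ(-4.841) = 0.8215 + 0.0000 = 0.8215.

Power ≈ 0.822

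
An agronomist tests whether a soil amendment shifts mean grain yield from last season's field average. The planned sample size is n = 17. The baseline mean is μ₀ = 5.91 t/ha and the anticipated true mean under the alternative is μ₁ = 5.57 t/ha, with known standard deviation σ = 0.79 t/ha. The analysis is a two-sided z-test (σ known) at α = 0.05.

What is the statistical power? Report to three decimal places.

Standardized effect: d = |μ₁ − μ₀| / σ = |5.57 − 5.91| / 0.79 = 0.4304
Noncentrality parameter: δ = d·√n = 0.4304 × √17 = 1.7745
Critical value for a two-sided test at α = 0.05: z_{α/2} = 1.960.
Power = Φ(δ − 1.960) + Φ(−δ − 1.960) = Φ(-0.185) + Φ(-3.734) = 0.4264 + 0.0001 = 0.4265.

Power ≈ 0.427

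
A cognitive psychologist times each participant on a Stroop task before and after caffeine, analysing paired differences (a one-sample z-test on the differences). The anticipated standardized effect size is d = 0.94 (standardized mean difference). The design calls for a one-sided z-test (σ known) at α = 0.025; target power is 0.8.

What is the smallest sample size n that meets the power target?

For power 0.8 need Φ(δ − z_{0.025}) = 0.8, so δ = z_{0.025} + z_{0.20} = 1.960 + 0.842 = 2.802.
δ = d·√n ⇒ n = (δ/d)² = (2.802 / 0.94)² = 8.88.
Rounding up, n = 9.

n = 9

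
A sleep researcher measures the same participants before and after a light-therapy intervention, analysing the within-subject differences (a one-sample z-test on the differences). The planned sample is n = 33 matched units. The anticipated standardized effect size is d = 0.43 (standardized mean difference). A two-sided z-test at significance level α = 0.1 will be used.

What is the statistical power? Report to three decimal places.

Power ≈ 0.795

Noncentrality parameter: δ = d·√n = 0.43 × √33 = 2.4702
Two-sided α = 0.1 → critical value z_{0.05} = 1.645.
Power = Φ(δ − 1.645) + Φ(−δ − 1.645) = Φ(0.825) + Φ(-4.115) = 0.7954 + 0.0000 = 0.7954.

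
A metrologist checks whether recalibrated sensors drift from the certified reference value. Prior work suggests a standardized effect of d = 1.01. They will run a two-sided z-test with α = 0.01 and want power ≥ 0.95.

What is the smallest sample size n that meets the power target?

n = 18

For power 0.95 need Φ(δ − z_{0.005}) = 0.95, so δ = z_{0.005} + z_{0.05} = 2.576 + 1.645 = 4.221.
(The Φ(−δ − z_{α/2}) term is vanishingly small for δ > 0 and is dropped in the standard sample-size formula.)
δ = d·√n ⇒ n = (δ/d)² = (4.221 / 1.01)² = 17.46.
Rounding up, n = 18.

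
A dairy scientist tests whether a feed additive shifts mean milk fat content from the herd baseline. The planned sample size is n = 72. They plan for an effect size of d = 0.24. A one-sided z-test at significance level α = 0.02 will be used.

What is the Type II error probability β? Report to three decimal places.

Noncentrality parameter: δ = d·√n = 0.24 × √72 = 2.0365
Critical value for a one-sided test at α = 0.02: z_α = 2.054.
Power = P(Z > 2.054 − δ) = Φ(-0.017) = 0.4931.
Type II error: β = 1 − power = 1 − 0.4931 = 0.5069.

β ≈ 0.507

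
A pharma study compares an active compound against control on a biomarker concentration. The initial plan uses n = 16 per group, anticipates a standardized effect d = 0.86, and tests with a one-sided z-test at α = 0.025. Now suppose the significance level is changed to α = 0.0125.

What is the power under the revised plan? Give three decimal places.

δ = d·√(n/2) = 0.86 × √(16/2) = 2.4324 (unchanged). New critical value: z_{0.0125} = 2.241.
Revised power = P(Z > 2.241 − δ) = Φ(0.191) = 0.5758.

Power ≈ 0.576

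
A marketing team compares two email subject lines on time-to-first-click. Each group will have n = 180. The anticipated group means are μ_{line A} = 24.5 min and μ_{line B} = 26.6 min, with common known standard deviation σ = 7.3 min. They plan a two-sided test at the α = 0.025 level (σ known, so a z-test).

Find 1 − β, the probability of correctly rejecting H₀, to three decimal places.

Standardized effect: d = |μ_{line A} − μ_{line B}| / σ = |24.5 − 26.6| / 7.3 = 0.2877
Noncentrality parameter: δ = d·√(n/2) = 0.2877 × √(180/2) = 2.7291
Two-sided α = 0.025 → critical value z_{0.0125} = 2.241.
Power = Φ(δ − 2.241) + Φ(−δ − 2.241) = Φ(0.488) + Φ(-4.970) = 0.6871 + 0.0000 = 0.6871.

Power ≈ 0.687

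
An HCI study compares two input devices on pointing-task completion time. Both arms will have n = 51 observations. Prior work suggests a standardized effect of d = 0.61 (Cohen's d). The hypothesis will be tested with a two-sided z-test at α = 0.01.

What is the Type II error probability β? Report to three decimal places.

β ≈ 0.307

Noncentrality parameter: δ = d·√(n/2) = 0.61 × √(51/2) = 3.0803
Critical value for a two-sided test at α = 0.01: z_{α/2} = 2.576.
Power = Φ(δ − 2.576) + Φ(−δ − 2.576) = Φ(0.505) + Φ(-5.656) = 0.6931 + 0.0000 = 0.6931.
Type II error: β = 1 − power = 1 − 0.6931 = 0.3069.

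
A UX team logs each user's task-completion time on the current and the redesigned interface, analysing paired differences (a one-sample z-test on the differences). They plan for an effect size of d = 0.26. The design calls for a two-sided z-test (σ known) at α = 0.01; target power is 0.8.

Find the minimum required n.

Set Φ(δ − 2.576) = 0.8; then δ − 2.576 = Φ⁻¹(0.8) = 0.842, giving δ = 3.417.
(Ignoring the negligible lower-tail rejection probability gives the usual closed-form inversion.)
δ = d·√n ⇒ n = (δ/d)² = (3.417 / 0.26)² = 172.77.
Rounding up, n = 173.

n = 173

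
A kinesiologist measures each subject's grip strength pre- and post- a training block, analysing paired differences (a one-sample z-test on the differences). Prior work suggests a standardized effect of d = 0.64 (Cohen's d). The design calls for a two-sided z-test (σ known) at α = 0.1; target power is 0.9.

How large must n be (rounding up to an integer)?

n = 21

Set Φ(δ − 1.645) = 0.9; then δ − 1.645 = Φ⁻¹(0.9) = 1.282, giving δ = 2.926.
(The Φ(−δ − z_{α/2}) term is vanishingly small for δ > 0 and is dropped in the standard sample-size formula.)
δ = d·√n ⇒ n = (δ/d)² = (2.926 / 0.64)² = 20.91.
Round up to the next whole unit.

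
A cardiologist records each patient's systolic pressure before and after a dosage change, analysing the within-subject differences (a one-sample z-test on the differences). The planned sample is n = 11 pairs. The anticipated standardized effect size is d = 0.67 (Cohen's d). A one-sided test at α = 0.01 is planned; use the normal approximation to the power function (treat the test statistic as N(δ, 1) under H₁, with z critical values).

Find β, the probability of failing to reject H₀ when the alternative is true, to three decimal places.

β ≈ 0.541

Noncentrality parameter: δ = d·√n = 0.67 × √11 = 2.2221
Critical value for a one-sided test at α = 0.01: z_α = 2.326.
Power = Φ(δ − 2.326) = Φ(-0.104) = 0.4585.
Type II error: β = 1 − power = 1 − 0.4585 = 0.5415.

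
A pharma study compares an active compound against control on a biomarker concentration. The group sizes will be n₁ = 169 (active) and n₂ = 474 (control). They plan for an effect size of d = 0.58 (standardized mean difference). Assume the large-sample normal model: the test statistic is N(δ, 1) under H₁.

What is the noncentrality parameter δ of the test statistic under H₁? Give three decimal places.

δ ≈ 6.474

δ = d / √(1/n₁ + 1/n₂) = 0.58 / √(1/169 + 1/474) = 6.4737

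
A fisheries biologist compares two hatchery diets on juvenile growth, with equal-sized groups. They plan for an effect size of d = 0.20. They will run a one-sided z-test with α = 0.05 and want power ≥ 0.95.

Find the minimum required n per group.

n = 542 per group

Set Φ(δ − 1.645) = 0.95; then δ − 1.645 = Φ⁻¹(0.95) = 1.645, giving δ = 3.290.
δ = d·√(n/2) ⇒ n = 2(δ/d)² = 2 × (3.290 / 0.20)² = 541.11.
Round up to the next whole unit.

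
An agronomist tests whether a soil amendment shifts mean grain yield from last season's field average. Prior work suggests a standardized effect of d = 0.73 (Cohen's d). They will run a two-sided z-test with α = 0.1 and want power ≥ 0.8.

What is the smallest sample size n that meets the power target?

For power 0.8 need Φ(δ − z_{0.05}) = 0.8, so δ = z_{0.05} + z_{0.20} = 1.645 + 0.842 = 2.486.
(Ignoring the negligible lower-tail rejection probability gives the usual closed-form inversion.)
δ = d·√n ⇒ n = (δ/d)² = (2.486 / 0.73)² = 11.60.
Round up to the next whole unit.

n = 12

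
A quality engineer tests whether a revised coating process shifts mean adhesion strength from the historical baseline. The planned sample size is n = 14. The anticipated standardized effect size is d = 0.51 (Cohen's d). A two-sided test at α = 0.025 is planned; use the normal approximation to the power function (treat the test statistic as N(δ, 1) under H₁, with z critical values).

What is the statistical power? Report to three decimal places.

Power ≈ 0.370

Noncentrality parameter: δ = d·√n = 0.51 × √14 = 1.9082
Two-sided α = 0.025 → critical value z_{0.0125} = 2.241.
Power = Φ(δ − 2.241) + Φ(−δ − 2.241) = Φ(-0.333) + Φ(-4.150) = 0.3695 + 0.0000 = 0.3695.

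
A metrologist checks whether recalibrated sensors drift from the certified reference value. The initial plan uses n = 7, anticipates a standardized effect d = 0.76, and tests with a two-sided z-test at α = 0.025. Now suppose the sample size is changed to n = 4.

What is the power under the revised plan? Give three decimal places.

With n = 4: δ = d·√n = 0.76 × √4 = 1.5200. Critical value z_{0.0125} = 2.241.
Revised power = Φ(δ − 2.241) + Φ(−δ − 2.241) = Φ(-0.721) + Φ(-3.761) = 0.2353 + 0.0001 = 0.2354.

Power ≈ 0.235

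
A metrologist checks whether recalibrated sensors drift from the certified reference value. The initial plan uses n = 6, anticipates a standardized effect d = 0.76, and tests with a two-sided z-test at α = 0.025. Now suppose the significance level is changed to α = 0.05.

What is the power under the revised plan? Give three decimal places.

Power ≈ 0.461

δ = d·√n = 0.76 × √6 = 1.8616 (unchanged). New critical value: z_{0.025} = 1.960.
Revised power = Φ(δ − 1.960) + Φ(−δ − 1.960) = Φ(-0.098) + Φ(-3.822) = 0.4608 + 0.0001 = 0.4609.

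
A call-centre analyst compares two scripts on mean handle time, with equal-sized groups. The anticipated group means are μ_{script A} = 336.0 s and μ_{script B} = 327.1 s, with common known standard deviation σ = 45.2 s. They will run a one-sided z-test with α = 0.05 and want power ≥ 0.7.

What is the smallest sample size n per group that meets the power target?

n = 243 per group

Standardized effect: d = |μ_{script A} − μ_{script B}| / σ = |336.0 − 327.1| / 45.2 = 0.1969
For power 0.7 need Φ(δ − z_{0.05}) = 0.7, so δ = z_{0.05} + z_{0.30} = 1.645 + 0.524 = 2.169.
δ = d·√(n/2) ⇒ n = 2(δ/d)² = 2 × (2.169 / 0.1969)² = 242.74.
Rounding up, n = 243 per group.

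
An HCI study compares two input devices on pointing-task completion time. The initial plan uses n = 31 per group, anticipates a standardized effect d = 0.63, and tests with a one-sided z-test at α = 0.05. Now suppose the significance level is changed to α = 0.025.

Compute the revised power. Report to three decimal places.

Power ≈ 0.699

δ = d·√(n/2) = 0.63 × √(31/2) = 2.4803 (unchanged). New critical value: z_{0.025} = 1.960.
Revised power = P(Z > 1.960 − δ) = Φ(0.520) = 0.6986.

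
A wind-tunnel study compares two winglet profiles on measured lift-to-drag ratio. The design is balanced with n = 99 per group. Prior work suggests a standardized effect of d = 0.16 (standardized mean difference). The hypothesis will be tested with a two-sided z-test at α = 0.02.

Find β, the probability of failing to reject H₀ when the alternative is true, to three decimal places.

β ≈ 0.885

Noncentrality parameter: δ = d·√(n/2) = 0.16 × √(99/2) = 1.1257
Critical value for a two-sided test at α = 0.02: z_{α/2} = 2.326.
Power = Φ(δ − 2.326) + Φ(−δ − 2.326) = Φ(-1.201) + Φ(-3.452) = 0.1149 + 0.0003 = 0.1152.
Type II error: β = 1 − power = 1 − 0.1152 = 0.8848.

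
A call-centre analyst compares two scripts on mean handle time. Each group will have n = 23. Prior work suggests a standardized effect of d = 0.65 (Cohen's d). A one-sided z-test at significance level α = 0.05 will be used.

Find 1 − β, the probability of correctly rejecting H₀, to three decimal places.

Noncentrality parameter: δ = d·√(n/2) = 0.65 × √(23/2) = 2.2043
Critical value for a one-sided test at α = 0.05: z_α = 1.645.
Power = Φ(δ − 1.645) = Φ(0.559) = 0.7121.

Power ≈ 0.712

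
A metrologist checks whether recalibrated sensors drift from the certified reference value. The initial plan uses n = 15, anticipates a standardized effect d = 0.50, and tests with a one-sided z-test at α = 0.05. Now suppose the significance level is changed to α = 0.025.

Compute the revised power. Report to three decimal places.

Power ≈ 0.491

δ = d·√n = 0.50 × √15 = 1.9365 (unchanged). New critical value: z_{0.025} = 1.960.
Revised power = P(Z > 1.960 − δ) = Φ(-0.023) = 0.4906.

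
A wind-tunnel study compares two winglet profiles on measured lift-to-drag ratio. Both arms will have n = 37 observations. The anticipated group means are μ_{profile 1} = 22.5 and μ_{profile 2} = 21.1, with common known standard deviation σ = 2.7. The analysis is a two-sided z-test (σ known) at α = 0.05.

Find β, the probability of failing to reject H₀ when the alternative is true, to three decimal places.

β ≈ 0.393

Standardized effect: d = |μ_{profile 1} − μ_{profile 2}| / σ = |22.5 − 21.1| / 2.7 = 0.5185
Noncentrality parameter: δ = d·√(n/2) = 0.5185 × √(37/2) = 2.2302
Critical value for a two-sided test at α = 0.05: z_{α/2} = 1.960.
Power = Φ(δ − 1.960) + Φ(−δ − 1.960) = Φ(0.270) + Φ(-4.190) = 0.6065 + 0.0000 = 0.6065.
Type II error: β = 1 − power = 1 − 0.6065 = 0.3935.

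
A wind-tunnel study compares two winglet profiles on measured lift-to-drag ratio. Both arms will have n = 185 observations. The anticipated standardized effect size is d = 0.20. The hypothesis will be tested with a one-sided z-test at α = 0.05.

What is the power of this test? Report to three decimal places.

Noncentrality parameter: δ = d·√(n/2) = 0.20 × √(185/2) = 1.9235
Critical value for a one-sided test at α = 0.05: z_α = 1.645.
Power = Φ(δ − 1.645) = Φ(0.279) = 0.6098.

Power ≈ 0.610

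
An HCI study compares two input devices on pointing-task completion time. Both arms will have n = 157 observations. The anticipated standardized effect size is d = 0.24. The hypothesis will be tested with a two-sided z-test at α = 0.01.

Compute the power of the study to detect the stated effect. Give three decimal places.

Noncentrality parameter: δ = d·√(n/2) = 0.24 × √(157/2) = 2.1264
Two-sided α = 0.01 → critical value z_{0.005} = 2.576.
Power = Φ(δ − 2.576) + Φ(−δ − 2.576) = Φ(-0.449) + Φ(-4.702) = 0.3266 + 0.0000 = 0.3266.

Power ≈ 0.327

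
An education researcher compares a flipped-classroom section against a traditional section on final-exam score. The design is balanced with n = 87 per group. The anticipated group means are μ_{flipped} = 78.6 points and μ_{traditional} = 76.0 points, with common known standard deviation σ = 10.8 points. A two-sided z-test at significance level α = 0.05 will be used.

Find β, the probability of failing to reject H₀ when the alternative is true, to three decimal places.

Standardized effect: d = |μ_{flipped} − μ_{traditional}| / σ = |78.6 − 76.0| / 10.8 = 0.2407
Noncentrality parameter: δ = d·√(n/2) = 0.2407 × √(87/2) = 1.5878
Two-sided α = 0.05 → critical value z_{0.025} = 1.960.
Power = Φ(δ − 1.960) + Φ(−δ − 1.960) = Φ(-0.372) + Φ(-3.548) = 0.3549 + 0.0002 = 0.3551.
Type II error: β = 1 − power = 1 − 0.3551 = 0.6449.

β ≈ 0.645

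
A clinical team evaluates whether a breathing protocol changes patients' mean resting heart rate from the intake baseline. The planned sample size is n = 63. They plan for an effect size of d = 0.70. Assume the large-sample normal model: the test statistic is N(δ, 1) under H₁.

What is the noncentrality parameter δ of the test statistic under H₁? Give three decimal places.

δ = d·√n = 0.70 × √63 = 5.5561

δ ≈ 5.556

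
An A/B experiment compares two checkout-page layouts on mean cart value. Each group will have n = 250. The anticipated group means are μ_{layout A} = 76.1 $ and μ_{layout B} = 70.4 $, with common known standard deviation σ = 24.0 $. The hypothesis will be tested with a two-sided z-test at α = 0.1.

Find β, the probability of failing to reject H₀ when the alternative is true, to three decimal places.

Standardized effect: d = |μ_{layout A} − μ_{layout B}| / σ = |76.1 − 70.4| / 24.0 = 0.2375
Noncentrality parameter: λ = d·√(n/2) = 0.2375 × √(250/2) = 2.6553
Critical value for a two-sided test at α = 0.1: z_{α/2} = 1.645.
Power = Φ(λ − 1.645) + Φ(−λ − 1.645) = Φ(1.010) + Φ(-4.300) = 0.8439 + 0.0000 = 0.8439.
Type II error: β = 1 − power = 1 − 0.8439 = 0.1561.

β ≈ 0.156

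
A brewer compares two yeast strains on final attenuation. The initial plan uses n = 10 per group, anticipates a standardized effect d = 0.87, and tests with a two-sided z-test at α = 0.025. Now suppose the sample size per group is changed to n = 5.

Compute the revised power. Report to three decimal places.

With n = 5 per group: δ = d·√(n/2) = 0.87 × √(5/2) = 1.3756. Critical value z_{0.0125} = 2.241.
Revised power = Φ(δ − 2.241) + Φ(−δ − 2.241) = Φ(-0.866) + Φ(-3.617) = 0.1933 + 0.0001 = 0.1934.

Power ≈ 0.193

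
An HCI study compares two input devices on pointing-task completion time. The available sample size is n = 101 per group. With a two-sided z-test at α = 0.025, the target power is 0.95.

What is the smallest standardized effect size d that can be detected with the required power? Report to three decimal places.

d ≈ 0.547

Required noncentrality: δ = z_{0.0125} + z_{0.05} = 2.241 + 1.645 = 3.886.
(The second rejection-region term Φ(−δ − z_{α/2}) is negligible and dropped.)
δ = d·√(n/2) ⇒ d = δ/√(n/2) = 3.886/√(101/2) = 0.5469.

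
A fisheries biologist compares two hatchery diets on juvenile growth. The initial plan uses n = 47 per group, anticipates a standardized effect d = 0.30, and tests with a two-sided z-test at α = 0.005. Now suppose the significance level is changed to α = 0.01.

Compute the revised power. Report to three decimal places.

Power ≈ 0.131

δ = d·√(n/2) = 0.30 × √(47/2) = 1.4543 (unchanged). New critical value: z_{0.005} = 2.576.
Revised power = Φ(δ − 2.576) + Φ(−δ − 2.576) = Φ(-1.122) + Φ(-4.030) = 0.1310 + 0.0000 = 0.1311.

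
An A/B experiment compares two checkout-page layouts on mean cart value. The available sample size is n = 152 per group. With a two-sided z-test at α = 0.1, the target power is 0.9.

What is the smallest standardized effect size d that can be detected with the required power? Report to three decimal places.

d ≈ 0.336

Need Φ(δ − 1.645) = 0.9, so δ = 1.645 + 1.282 = 2.926.
(Lower-tail contribution to power is negligible for δ > 0.)
δ = d·√(n/2) ⇒ d = δ/√(n/2) = 2.926/√(152/2) = 0.3357.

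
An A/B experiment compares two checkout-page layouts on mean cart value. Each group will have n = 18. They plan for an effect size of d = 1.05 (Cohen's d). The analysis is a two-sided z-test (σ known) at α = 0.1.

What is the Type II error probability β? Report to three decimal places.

β ≈ 0.066

Noncentrality parameter: δ = d·√(n/2) = 1.05 × √(18/2) = 3.1500
Two-sided α = 0.1 → critical value z_{0.05} = 1.645.
Power = Φ(δ − 1.645) + Φ(−δ − 1.645) = Φ(1.505) + Φ(-4.795) = 0.9339 + 0.0000 = 0.9339.
Type II error: β = 1 − power = 1 − 0.9339 = 0.0661.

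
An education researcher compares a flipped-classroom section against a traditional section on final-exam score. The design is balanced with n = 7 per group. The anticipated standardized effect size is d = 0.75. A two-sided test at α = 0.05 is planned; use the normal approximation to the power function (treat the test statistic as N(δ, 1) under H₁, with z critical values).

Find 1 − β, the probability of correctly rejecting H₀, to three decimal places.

Power ≈ 0.289

Noncentrality parameter: δ = d·√(n/2) = 0.75 × √(7/2) = 1.4031
Two-sided α = 0.05 → critical value z_{0.025} = 1.960.
Power = Φ(δ − 1.960) + Φ(−δ − 1.960) = Φ(-0.557) + Φ(-3.363) = 0.2888 + 0.0004 = 0.2892.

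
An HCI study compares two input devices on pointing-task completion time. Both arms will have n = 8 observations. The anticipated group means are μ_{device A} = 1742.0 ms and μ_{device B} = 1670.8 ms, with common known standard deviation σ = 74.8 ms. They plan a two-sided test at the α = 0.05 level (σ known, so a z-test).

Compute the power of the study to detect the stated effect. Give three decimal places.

Power ≈ 0.478

Standardized effect: d = |μ_{device A} − μ_{device B}| / σ = |1742.0 − 1670.8| / 74.8 = 0.9519
Noncentrality parameter: δ = d·√(n/2) = 0.9519 × √(8/2) = 1.9037
Critical value for a two-sided test at α = 0.05: z_{α/2} = 1.960.
Power = Φ(δ − 1.960) + Φ(−δ − 1.960) = Φ(-0.056) + Φ(-3.864) = 0.4776 + 0.0001 = 0.4776.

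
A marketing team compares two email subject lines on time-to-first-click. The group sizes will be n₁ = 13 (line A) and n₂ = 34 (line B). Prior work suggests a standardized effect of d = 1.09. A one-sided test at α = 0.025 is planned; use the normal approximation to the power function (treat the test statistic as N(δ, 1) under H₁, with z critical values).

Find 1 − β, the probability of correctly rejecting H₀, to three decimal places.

Power ≈ 0.917

Noncentrality parameter: δ = d / √(1/n₁ + 1/n₂) = 1.09 / √(1/13 + 1/34) = 3.3426
One-sided α = 0.025 → critical value z_{0.025} = 1.960.
Power = P(Z > 1.960 − δ) = Φ(1.383) = 0.9166.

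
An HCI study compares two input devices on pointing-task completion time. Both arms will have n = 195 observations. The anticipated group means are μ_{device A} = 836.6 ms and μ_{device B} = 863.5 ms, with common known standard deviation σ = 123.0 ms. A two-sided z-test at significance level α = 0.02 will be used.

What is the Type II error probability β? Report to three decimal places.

Standardized effect: d = |μ_{device A} − μ_{device B}| / σ = |836.6 − 863.5| / 123.0 = 0.2187
Noncentrality parameter: δ = d·√(n/2) = 0.2187 × √(195/2) = 2.1595
Critical value for a two-sided test at α = 0.02: z_{α/2} = 2.326.
Power = Φ(δ − 2.326) + Φ(−δ − 2.326) = Φ(-0.167) + Φ(-4.486) = 0.4337 + 0.0000 = 0.4337.
Type II error: β = 1 − power = 1 − 0.4337 = 0.5663.

β ≈ 0.566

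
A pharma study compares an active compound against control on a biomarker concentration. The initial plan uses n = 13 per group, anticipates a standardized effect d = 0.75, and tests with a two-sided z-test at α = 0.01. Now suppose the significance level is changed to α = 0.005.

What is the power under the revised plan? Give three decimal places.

Power ≈ 0.185

δ = d·√(n/2) = 0.75 × √(13/2) = 1.9121 (unchanged). New critical value: z_{0.0025} = 2.807.
Revised power = Φ(δ − 2.807) + Φ(−δ − 2.807) = Φ(-0.895) + Φ(-4.719) = 0.1854 + 0.0000 = 0.1854.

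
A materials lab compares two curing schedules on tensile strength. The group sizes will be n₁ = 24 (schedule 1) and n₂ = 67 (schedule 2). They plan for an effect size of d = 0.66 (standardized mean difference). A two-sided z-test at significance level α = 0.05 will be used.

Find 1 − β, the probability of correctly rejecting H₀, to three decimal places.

Noncentrality parameter: δ = d / √(1/n₁ + 1/n₂) = 0.66 / √(1/24 + 1/67) = 2.7744
Critical value for a two-sided test at α = 0.05: z_{α/2} = 1.960.
Power = Φ(δ − 1.960) + Φ(−δ − 1.960) = Φ(0.814) + Φ(-4.734) = 0.7923 + 0.0000 = 0.7923.

Power ≈ 0.792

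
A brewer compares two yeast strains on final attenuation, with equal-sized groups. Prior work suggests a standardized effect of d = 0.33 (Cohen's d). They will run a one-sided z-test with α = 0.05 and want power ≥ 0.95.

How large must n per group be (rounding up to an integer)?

n = 199 per group

Set Φ(δ − 1.645) = 0.95; then δ − 1.645 = Φ⁻¹(0.95) = 1.645, giving δ = 3.290.
δ = d·√(n/2) ⇒ n = 2(δ/d)² = 2 × (3.290 / 0.33)² = 198.75.
Rounding up, n = 199 per group.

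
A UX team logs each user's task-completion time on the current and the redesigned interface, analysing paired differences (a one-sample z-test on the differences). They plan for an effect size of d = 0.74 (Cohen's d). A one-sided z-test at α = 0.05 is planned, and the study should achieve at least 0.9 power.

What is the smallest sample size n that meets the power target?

For power 0.9 need Φ(δ − z_{0.05}) = 0.9, so δ = z_{0.05} + z_{0.10} = 1.645 + 1.282 = 2.926.
δ = d·√n ⇒ n = (δ/d)² = (2.926 / 0.74)² = 15.64.
Round up to the next whole unit.

n = 16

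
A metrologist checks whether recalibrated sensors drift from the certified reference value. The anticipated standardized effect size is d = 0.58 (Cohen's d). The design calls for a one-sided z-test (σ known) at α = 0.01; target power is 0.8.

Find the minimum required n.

Set Φ(δ − 2.326) = 0.8; then δ − 2.326 = Φ⁻¹(0.8) = 0.842, giving δ = 3.168.
δ = d·√n ⇒ n = (δ/d)² = (3.168 / 0.58)² = 29.83.
Round up to the next whole unit.

n = 30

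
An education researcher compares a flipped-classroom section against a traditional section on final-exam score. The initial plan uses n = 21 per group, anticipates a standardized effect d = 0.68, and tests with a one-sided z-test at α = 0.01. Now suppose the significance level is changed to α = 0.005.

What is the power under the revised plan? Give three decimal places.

δ = d·√(n/2) = 0.68 × √(21/2) = 2.2035 (unchanged). New critical value: z_{0.005} = 2.576.
Revised power = Φ(δ − 2.576) = Φ(-0.372) = 0.3548.

Power ≈ 0.355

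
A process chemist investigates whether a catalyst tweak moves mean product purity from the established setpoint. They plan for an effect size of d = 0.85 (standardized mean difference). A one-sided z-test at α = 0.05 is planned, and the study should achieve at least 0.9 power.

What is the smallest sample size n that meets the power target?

n = 12

For power 0.9 need Φ(δ − z_{0.05}) = 0.9, so δ = z_{0.05} + z_{0.10} = 1.645 + 1.282 = 2.926.
δ = d·√n ⇒ n = (δ/d)² = (2.926 / 0.85)² = 11.85.
Rounding up, n = 12.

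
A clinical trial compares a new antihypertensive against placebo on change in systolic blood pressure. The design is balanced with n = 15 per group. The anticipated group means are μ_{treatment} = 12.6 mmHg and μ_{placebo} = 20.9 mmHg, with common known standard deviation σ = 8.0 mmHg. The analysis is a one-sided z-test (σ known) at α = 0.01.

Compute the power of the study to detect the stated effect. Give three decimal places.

Standardized effect: d = |μ_{treatment} − μ_{placebo}| / σ = |12.6 − 20.9| / 8.0 = 1.0375
Noncentrality parameter: δ = d·√(n/2) = 1.0375 × √(15/2) = 2.8413
One-sided α = 0.01 → critical value z_{0.01} = 2.326.
Power = Φ(δ − 2.326) = Φ(0.515) = 0.6967.

Power ≈ 0.697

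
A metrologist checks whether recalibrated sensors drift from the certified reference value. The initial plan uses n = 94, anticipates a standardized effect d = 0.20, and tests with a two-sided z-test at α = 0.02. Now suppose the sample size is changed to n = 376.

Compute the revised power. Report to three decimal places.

With n = 376: δ = d·√n = 0.20 × √376 = 3.8781. Critical value z_{0.01} = 2.326.
Revised power = Φ(δ − 2.326) + Φ(−δ − 2.326) = Φ(1.552) + Φ(-6.204) = 0.9396 + 0.0000 = 0.9396.

Power ≈ 0.940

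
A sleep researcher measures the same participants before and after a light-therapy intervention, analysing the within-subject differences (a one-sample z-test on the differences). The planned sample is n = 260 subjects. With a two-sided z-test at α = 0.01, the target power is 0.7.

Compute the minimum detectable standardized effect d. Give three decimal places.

Need Φ(δ − 2.576) = 0.7, so δ = 2.576 + 0.524 = 3.100.
(Lower-tail contribution to power is negligible for δ > 0.)
δ = d·√n ⇒ d = δ/√n = 3.100/√260 = 0.1923.

d ≈ 0.192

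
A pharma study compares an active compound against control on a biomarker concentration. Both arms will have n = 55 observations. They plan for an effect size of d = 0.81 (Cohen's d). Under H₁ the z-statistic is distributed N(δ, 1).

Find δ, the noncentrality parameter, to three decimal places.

δ ≈ 4.248

δ = d·√(n/2) = 0.81 × √(55/2) = 4.2477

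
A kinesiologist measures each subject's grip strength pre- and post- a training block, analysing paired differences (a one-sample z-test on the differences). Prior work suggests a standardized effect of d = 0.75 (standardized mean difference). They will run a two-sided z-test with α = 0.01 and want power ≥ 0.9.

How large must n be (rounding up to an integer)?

n = 27

Set Φ(δ − 2.576) = 0.9; then δ − 2.576 = Φ⁻¹(0.9) = 1.282, giving δ = 3.857.
(For δ > 0 the lower-tail rejection region contributes negligibly to power, so the one-term inversion is standard.)
δ = d·√n ⇒ n = (δ/d)² = (3.857 / 0.75)² = 26.45.
Round up to the next whole unit.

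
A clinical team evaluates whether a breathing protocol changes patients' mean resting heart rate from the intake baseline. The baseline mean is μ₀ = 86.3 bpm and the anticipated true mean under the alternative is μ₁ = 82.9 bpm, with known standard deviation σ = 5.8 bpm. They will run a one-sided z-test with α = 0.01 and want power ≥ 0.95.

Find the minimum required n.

n = 46

Standardized effect: d = |μ₁ − μ₀| / σ = |82.9 − 86.3| / 5.8 = 0.5862
For power 0.95 need Φ(δ − z_{0.01}) = 0.95, so δ = z_{0.01} + z_{0.05} = 2.326 + 1.645 = 3.971.
δ = d·√n ⇒ n = (δ/d)² = (3.971 / 0.5862)² = 45.89.
Round up to the next whole unit.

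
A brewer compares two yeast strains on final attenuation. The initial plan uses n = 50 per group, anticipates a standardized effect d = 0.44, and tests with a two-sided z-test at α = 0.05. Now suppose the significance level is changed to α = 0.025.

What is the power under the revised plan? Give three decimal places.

Power ≈ 0.483

δ = d·√(n/2) = 0.44 × √(50/2) = 2.2000 (unchanged). New critical value: z_{0.0125} = 2.241.
Revised power = Φ(δ − 2.241) + Φ(−δ − 2.241) = Φ(-0.041) + Φ(-4.441) = 0.4835 + 0.0000 = 0.4835.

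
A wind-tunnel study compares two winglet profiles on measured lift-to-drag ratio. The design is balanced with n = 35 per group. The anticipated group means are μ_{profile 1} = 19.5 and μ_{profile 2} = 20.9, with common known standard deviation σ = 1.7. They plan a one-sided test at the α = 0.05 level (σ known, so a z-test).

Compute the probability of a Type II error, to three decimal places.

β ≈ 0.036

Standardized effect: d = |μ_{profile 1} − μ_{profile 2}| / σ = |19.5 − 20.9| / 1.7 = 0.8235
Noncentrality parameter: δ = d·√(n/2) = 0.8235 × √(35/2) = 3.4451
One-sided α = 0.05 → critical value z_{0.05} = 1.645.
Power = Φ(δ − 1.645) = Φ(1.800) = 0.9641.
Type II error: β = 1 − power = 1 − 0.9641 = 0.0359.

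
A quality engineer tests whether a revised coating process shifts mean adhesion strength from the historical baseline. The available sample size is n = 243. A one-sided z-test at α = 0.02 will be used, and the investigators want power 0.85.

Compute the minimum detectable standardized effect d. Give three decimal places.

Need Φ(δ − 2.054) = 0.85, so δ = 2.054 + 1.036 = 3.090.
δ = d·√n ⇒ d = δ/√n = 3.090/√243 = 0.1982.

d ≈ 0.198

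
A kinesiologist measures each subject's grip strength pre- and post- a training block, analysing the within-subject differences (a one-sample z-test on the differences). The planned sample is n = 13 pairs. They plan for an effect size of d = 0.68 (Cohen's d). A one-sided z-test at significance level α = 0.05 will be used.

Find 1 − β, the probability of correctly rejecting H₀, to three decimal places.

Noncentrality parameter: δ = d·√n = 0.68 × √13 = 2.4518
One-sided α = 0.05 → critical value z_{0.05} = 1.645.
Power = P(Z > 1.645 − δ) = Φ(0.807) = 0.7901.

Power ≈ 0.790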